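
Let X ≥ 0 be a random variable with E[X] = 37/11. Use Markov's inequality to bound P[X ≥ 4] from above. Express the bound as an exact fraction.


μ = E[X] = 37/11, a = 4.
Markov: P[X ≥ 4] ≤ μ/a = (37/11)/4 = 37/44.
Numerically: ≈ 0.840909.
(Since a = 4 > μ = 3.363636, the bound 37/44 is < 1 and informative.)

P[X ≥ 4] ≤ 37/44 ≈ 0.840909.


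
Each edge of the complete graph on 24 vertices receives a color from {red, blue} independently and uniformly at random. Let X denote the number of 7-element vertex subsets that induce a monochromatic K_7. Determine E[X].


Let X = Σ_S X_S over the C(24, 7) = 346104 subsets S of size 7, where X_S = 1 if the K_7 on S is monochromatic.
For a fixed S, the K_7 on S has C(7, 2) = 21 edges. P[all 21 edges red] = (1/2)^21, and likewise for blue, so P[monochromatic] = 2·(1/2)^21 = 2^{1 − 21} = 1/1048576.
By linearity: E[X] = C(24, 7) · 2^{1 − 21} = 346104 · 1/1048576 = 43263/131072.
Numerically: E[X] ≈ 0.33007.

E[X] = C(24,7)·2^(1−C(7,2)) = 43263/131072 ≈ 0.33007.


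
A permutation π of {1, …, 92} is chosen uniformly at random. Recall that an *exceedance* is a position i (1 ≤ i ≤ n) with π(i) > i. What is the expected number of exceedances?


Write X = Σ_{i=1}^{92} X_i, where X_i = 1_{π(i) > i}.
For each fixed i, π(i) is uniform over {1, …, 92} (marginal of a uniform permutation), so P[π(i) > i] = (n − i)/n. Summing: Σ_{i=1}^{92} (n − i)/n = (0 + 1 + … + 91)/92 = 92(92 − 1)/(2·92) = (92 − 1)/2.
Hence E[X] = Σ_{i=1}^{92} (92 − i)/92 = 91/2 ≈ 45.50000.

E[X] = 91/2 = 45.50000.


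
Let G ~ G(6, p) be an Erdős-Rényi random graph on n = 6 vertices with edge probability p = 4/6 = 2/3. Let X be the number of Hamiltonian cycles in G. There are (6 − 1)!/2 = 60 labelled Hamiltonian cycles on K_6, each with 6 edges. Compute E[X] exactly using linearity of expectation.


K_6 has (6 − 1)!/2 = 60 labelled Hamiltonian cycles.
For each such Hamiltonian cycle H, let X_H = 1 if all 6 edges of H are present in G. Then P[X_H = 1] = p^{6} = (2/3)^{6} = 64/729.
By linearity: E[X] = Σ_H E[X_H] = 60 · p^{6} = 60 · 64/729 = 1280/243.
Numerically: E[X] ≈ 5.26749.

E[X] = 60 · (2/3)^{6} = 1280/243 ≈ 5.26749.


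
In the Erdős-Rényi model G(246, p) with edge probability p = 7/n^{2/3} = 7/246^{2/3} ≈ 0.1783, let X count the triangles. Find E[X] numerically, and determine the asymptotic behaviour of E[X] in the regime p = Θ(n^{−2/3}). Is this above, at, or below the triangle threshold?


Number of potential triangles: C(246, 3) = 2450980.
Each occurs with probability p³ ≈ (0.1783)³ ≈ 5.6679225e-03.
By linearity: E[X] = C(246, 3)·p³ ≈ 2450980 · 5.6679225e-03 ≈ 13891.96477.
Since α = 2/3 < 1, p = c/n^{2/3} ≫ 1/n is above the triangle threshold p ~ 1/n. Asymptotically E[X] ~ (c³/6)·n^{3(1−α)} = (7³/6)·n^{1} → ∞; triangles are abundant w.h.p.

E[X] ≈ 13891.96477; in regime p = Θ(1/n^{2/3}) E[X] diverges (above the triangle threshold p ~ 1/n).


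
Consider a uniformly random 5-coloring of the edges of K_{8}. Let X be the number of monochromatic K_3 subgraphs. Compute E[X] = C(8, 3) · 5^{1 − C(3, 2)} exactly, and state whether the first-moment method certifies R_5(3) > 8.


E[X] = C(8, 3) · 5^{1 − 3} = 56 · 5^{−2} = 56/25.
As a reduced fraction: E[X] = 56/25 ≈ 2.2400000.
Is E[X] < 1? NO.
Since E[X] ≥ 1, the first-moment bound is inconclusive at n = 8; it does NOT by itself certify R_5(3) > 8.

E[X] = 56/25 ≈ 2.2400000; E[X] ≥ 1; first-moment method inconclusive here.


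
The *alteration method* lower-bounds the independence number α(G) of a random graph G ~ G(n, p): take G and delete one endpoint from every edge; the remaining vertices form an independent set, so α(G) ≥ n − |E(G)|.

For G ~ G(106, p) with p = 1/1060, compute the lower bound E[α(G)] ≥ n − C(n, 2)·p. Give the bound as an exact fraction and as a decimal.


E[|E(G)|] = C(106, 2)·p = 5565 · (1/1060) = 21/4.
E[α(G)] ≥ n − E[|E(G)|] = 106 − 21/4 = 403/4.
Numerically: ≈ 100.75000.
(This is only a lower bound; the true E[α(G)] may be larger.)

E[α(G)] ≥ 403/4 ≈ 100.75000.


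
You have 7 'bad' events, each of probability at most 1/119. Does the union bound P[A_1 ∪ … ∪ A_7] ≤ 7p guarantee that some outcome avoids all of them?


Union bound: P[∪_{i=1}^{7} A_i] ≤ Σ_i P[A_i] ≤ 7·p = 7·(1/119) = 1/17.
Numerically: 1/17 ≈ 0.0588.
Is 1/17 < 1? YES.
Since P[∪ A_i] ≤ 1/17 < 1, the complement has P[∩ A_i^c] ≥ 1 − 1/17 = 16/17 > 0, so some outcome avoids every A_i.

7·p = 1/17 ≈ 0.0588; existence CERTIFIED by the union bound.


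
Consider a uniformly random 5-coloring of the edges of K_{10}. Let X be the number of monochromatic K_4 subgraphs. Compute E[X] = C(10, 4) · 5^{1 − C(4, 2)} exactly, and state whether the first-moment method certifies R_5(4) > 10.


E[X] = C(10, 4) · 5^{1 − 6} = 210 · 5^{−5} = 210/3125.
As a reduced fraction: E[X] = 42/625 ≈ 0.0672000.
Is E[X] < 1? YES.
Since E[X] < 1, there exists a 5-coloring of K_{10} with no monochromatic K_4; hence R_5(4) > 10.

E[X] = 42/625 ≈ 0.0672000; E[X] < 1, so R_5(4) > 10.


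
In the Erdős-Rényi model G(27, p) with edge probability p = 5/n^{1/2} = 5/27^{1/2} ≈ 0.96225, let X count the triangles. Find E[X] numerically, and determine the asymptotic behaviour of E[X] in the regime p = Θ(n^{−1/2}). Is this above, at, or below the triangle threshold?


Number of potential triangles: C(27, 3) = 2925.
Each occurs with probability p³ ≈ (0.96225)³ ≈ 8.9097264e-01.
By linearity: E[X] = C(27, 3)·p³ ≈ 2925 · 8.9097264e-01 ≈ 2606.09497.
Since α = 1/2 < 1, p = c/n^{1/2} ≫ 1/n is above the triangle threshold p ~ 1/n. Asymptotically E[X] ~ (c³/6)·n^{3(1−α)} = (5³/6)·n^{1.5} → ∞; triangles are abundant w.h.p.

E[X] ≈ 2606.09497; in regime p = Θ(1/n^{1/2}) E[X] diverges (above the triangle threshold p ~ 1/n).


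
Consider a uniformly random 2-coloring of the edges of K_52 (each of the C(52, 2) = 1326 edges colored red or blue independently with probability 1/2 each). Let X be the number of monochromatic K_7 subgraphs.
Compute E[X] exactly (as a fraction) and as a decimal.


Let X = Σ_S X_S over the C(52, 7) = 133784560 subsets S of size 7, where X_S = 1 if the K_7 on S is monochromatic.
For a fixed S, the K_7 on S has C(7, 2) = 21 edges. P[all 21 edges red] = (1/2)^21, and likewise for blue, so P[monochromatic] = 2·(1/2)^21 = 2^{1 − 21} = 1/1048576.
By linearity of expectation: E[X] = C(52, 7) · 2^{1 − 21} = 133784560 · 1/1048576 = 8361535/65536.
Numerically: E[X] ≈ 127.5869.

E[X] = C(52,7)·2^(1−C(7,2)) = 8361535/65536 ≈ 127.5869.


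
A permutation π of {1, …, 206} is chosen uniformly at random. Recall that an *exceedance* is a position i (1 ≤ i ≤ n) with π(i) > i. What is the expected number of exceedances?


Write X = Σ_{i=1}^{206} X_i, where X_i = 1_{π(i) > i}.
For each fixed i, π(i) is uniform over {1, …, 206} (marginal of a uniform permutation), so P[π(i) > i] = (n − i)/n. Summing: Σ_{i=1}^{206} (n − i)/n = (0 + 1 + … + 205)/206 = 206(206 − 1)/(2·206) = (206 − 1)/2.
Hence E[X] = Σ_{i=1}^{206} (206 − i)/206 = 205/2 ≈ 102.500000.

E[X] = 205/2 = 102.500000.


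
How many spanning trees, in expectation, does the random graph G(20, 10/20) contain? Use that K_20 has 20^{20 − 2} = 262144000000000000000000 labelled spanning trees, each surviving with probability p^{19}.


K_20 has 20^{20 − 2} = 262144000000000000000000 labelled spanning trees.
For each such spanning tree H, let X_H = 1 if all 19 edges of H are present in G. Then P[X_H = 1] = p^{19} = (1/2)^{19} = 1/524288.
Summing the indicators: E[X] = Σ_H E[X_H] = 262144000000000000000000 · p^{19} = 262144000000000000000000 · 1/524288 = 500000000000000000.
Numerically: E[X] ≈ 5e+17.

E[X] = 262144000000000000000000 · (1/2)^{19} = 500000000000000000 ≈ 5e+17.


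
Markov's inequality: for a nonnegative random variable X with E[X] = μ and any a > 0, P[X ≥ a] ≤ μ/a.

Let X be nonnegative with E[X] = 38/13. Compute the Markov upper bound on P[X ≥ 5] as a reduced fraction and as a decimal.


μ = E[X] = 38/13, a = 5.
Markov: P[X ≥ 5] ≤ μ/a = (38/13)/5 = 38/65.
Numerically: ≈ 0.5846.
(Since a = 5 > μ = 2.9231, the bound 38/65 is < 1 and informative.)

P[X ≥ 5] ≤ 38/65 ≈ 0.5846.


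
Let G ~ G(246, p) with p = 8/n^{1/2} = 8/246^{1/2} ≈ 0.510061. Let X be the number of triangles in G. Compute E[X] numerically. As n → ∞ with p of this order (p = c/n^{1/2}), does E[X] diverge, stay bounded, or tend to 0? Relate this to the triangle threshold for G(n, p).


Number of potential triangles: C(246, 3) = 2450980.
Each occurs with probability p³ ≈ (0.510061)³ ≈ 1.32698893e-01.
By linearity: E[X] = C(246, 3)·p³ ≈ 2450980 · 1.32698893e-01 ≈ 325242.333072.
Since α = 1/2 < 1, p = c/n^{1/2} ≫ 1/n is above the triangle threshold p ~ 1/n. Asymptotically E[X] ~ (c³/6)·n^{3(1−α)} = (8³/6)·n^{1.5} → ∞; triangles are abundant w.h.p.

E[X] ≈ 325242.333072; in regime p = Θ(1/n^{1/2}) E[X] diverges (above the triangle threshold p ~ 1/n).


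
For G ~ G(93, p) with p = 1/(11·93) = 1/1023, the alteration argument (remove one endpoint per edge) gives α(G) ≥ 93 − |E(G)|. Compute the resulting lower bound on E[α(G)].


E[|E(G)|] = C(93, 2)·p = 4278 · (1/1023) = 46/11.
E[α(G)] ≥ n − E[|E(G)|] = 93 − 46/11 = 977/11.
Numerically: ≈ 88.818182.
(This is only a lower bound; the true E[α(G)] may be larger.)

E[α(G)] ≥ 977/11 ≈ 88.818182.


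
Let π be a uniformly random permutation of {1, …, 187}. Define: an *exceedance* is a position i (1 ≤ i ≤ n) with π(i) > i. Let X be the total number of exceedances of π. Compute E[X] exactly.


Write X = Σ_{i=1}^{187} X_i, where X_i = 1_{π(i) > i}.
For each fixed i, π(i) is uniform over {1, …, 187} (marginal of a uniform permutation), so P[π(i) > i] = (n − i)/n. Summing: Σ_{i=1}^{187} (n − i)/n = (0 + 1 + … + 186)/187 = 187(187 − 1)/(2·187) = (187 − 1)/2.
Hence E[X] = Σ_{i=1}^{187} (187 − i)/187 = 93 ≈ 93.00000.

E[X] = 93 = 93.00000.


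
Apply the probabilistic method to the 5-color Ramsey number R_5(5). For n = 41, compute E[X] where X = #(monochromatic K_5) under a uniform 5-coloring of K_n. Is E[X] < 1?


E[X] = C(41, 5) · 5^{1 − 10} = 749398 · 5^{−9} = 749398/1953125.
As a reduced fraction: E[X] = 749398/1953125 ≈ 0.3836918.
Is E[X] < 1? YES.
Since E[X] < 1, there exists a 5-coloring of K_{41} with no monochromatic K_5; hence R_5(5) > 41.

E[X] = 749398/1953125 ≈ 0.3836918; E[X] < 1, so R_5(5) > 41.


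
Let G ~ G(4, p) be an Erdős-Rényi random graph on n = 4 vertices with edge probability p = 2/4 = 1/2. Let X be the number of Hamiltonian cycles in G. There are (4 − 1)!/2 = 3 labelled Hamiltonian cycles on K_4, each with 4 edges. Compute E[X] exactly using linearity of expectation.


K_4 has (4 − 1)!/2 = 3 labelled Hamiltonian cycles.
For each such Hamiltonian cycle H, let X_H = 1 if all 4 edges of H are present in G. Then P[X_H = 1] = p^{4} = (1/2)^{4} = 1/16.
By linearity: E[X] = Σ_H E[X_H] = 3 · p^{4} = 3 · 1/16 = 3/16.
Numerically: E[X] ≈ 0.1875.

E[X] = 3 · (1/2)^{4} = 3/16 ≈ 0.1875.


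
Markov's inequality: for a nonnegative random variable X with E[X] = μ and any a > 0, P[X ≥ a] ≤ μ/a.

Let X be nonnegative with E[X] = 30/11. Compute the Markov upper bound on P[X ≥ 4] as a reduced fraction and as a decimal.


μ = E[X] = 30/11, a = 4.
Markov: P[X ≥ 4] ≤ μ/a = (30/11)/4 = 15/22.
Numerically: ≈ 0.68182.
(Since a = 4 > μ = 2.72727, the bound 15/22 is < 1 and informative.)

P[X ≥ 4] ≤ 15/22 ≈ 0.68182.


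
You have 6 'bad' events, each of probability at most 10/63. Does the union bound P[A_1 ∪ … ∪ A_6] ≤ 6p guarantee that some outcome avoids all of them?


Union bound: P[∪_{i=1}^{6} A_i] ≤ Σ_i P[A_i] ≤ 6·p = 6·(10/63) = 20/21.
Numerically: 20/21 ≈ 0.9523810.
Is 20/21 < 1? YES.
Since P[∪ A_i] ≤ 20/21 < 1, the complement has P[∩ A_i^c] ≥ 1 − 20/21 = 1/21 > 0, so some outcome avoids every A_i.

6·p = 20/21 ≈ 0.9523810; existence CERTIFIED by the union bound.


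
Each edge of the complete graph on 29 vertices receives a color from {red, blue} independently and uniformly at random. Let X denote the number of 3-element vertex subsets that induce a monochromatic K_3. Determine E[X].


Let X = Σ_S X_S over the C(29, 3) = 3654 subsets S of size 3, where X_S = 1 if the K_3 on S is monochromatic.
For a fixed S, the K_3 on S has C(3, 2) = 3 edges. P[all 3 edges red] = (1/2)^3, and likewise for blue, so P[monochromatic] = 2·(1/2)^3 = 2^{1 − 3} = 1/4.
By linearity: E[X] = C(29, 3) · 2^{1 − 3} = 3654 · 1/4 = 1827/2.
Numerically: E[X] ≈ 913.5000.

E[X] = C(29,3)·2^(1−C(3,2)) = 1827/2 ≈ 913.5000.


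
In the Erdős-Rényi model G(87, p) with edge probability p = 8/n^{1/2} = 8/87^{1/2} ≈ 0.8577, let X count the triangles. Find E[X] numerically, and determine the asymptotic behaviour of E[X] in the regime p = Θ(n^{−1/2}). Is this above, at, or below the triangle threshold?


Number of potential triangles: C(87, 3) = 105995.
Each occurs with probability p³ ≈ (0.8577)³ ≈ 6.309444e-01.
By linearity: E[X] = C(87, 3)·p³ ≈ 105995 · 6.309444e-01 ≈ 66876.9504.
Since α = 1/2 < 1, p = c/n^{1/2} ≫ 1/n is above the triangle threshold p ~ 1/n. Asymptotically E[X] ~ (c³/6)·n^{3(1−α)} = (8³/6)·n^{1.5} → ∞; triangles are abundant w.h.p.

E[X] ≈ 66876.9504; in regime p = Θ(1/n^{1/2}) E[X] diverges (above the triangle threshold p ~ 1/n).


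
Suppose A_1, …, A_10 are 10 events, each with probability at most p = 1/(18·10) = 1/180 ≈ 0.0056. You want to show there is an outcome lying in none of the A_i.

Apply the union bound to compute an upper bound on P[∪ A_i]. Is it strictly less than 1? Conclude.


Union bound: P[∪_{i=1}^{10} A_i] ≤ Σ_i P[A_i] ≤ 10·p = 10·(1/180) = 1/18.
Numerically: 1/18 ≈ 0.0556.
Is 1/18 < 1? YES.
Since P[∪ A_i] ≤ 1/18 < 1, the complement has P[∩ A_i^c] ≥ 1 − 1/18 = 17/18 > 0, so some outcome avoids every A_i.

10·p = 1/18 ≈ 0.0556; existence CERTIFIED by the union bound.


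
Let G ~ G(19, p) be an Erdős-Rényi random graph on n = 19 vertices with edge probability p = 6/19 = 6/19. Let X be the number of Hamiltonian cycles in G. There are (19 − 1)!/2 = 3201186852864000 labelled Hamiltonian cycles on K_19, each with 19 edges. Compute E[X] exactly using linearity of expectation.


K_19 has (19 − 1)!/2 = 3201186852864000 labelled Hamiltonian cycles.
For each such Hamiltonian cycle H, let X_H = 1 if all 19 edges of H are present in G. Then P[X_H = 1] = p^{19} = (6/19)^{19} = 609359740010496/1978419655660313589123979.
By linearity of expectation: E[X] = Σ_H E[X_H] = 3201186852864000 · p^{19} = 3201186852864000 · 609359740010496/1978419655660313589123979 = 1950674388386224952567660544000/1978419655660313589123979.
Numerically: E[X] ≈ 9.86e+05.

E[X] = 3201186852864000 · (6/19)^{19} = 1950674388386224952567660544000/1978419655660313589123979 ≈ 9.86e+05.


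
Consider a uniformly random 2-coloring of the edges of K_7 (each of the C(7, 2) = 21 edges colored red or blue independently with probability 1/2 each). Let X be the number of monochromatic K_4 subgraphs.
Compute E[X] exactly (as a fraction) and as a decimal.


Let X = Σ_S X_S over the C(7, 4) = 35 subsets S of size 4, where X_S = 1 if the K_4 on S is monochromatic.
For a fixed S, the K_4 on S has C(4, 2) = 6 edges. P[all 6 edges red] = (1/2)^6, and likewise for blue, so P[monochromatic] = 2·(1/2)^6 = 2^{1 − 6} = 1/32.
Summing: E[X] = C(7, 4) · 2^{1 − 6} = 35 · 1/32 = 35/32.
Numerically: E[X] ≈ 1.09375.

E[X] = C(7,4)·2^(1−C(4,2)) = 35/32 ≈ 1.09375.


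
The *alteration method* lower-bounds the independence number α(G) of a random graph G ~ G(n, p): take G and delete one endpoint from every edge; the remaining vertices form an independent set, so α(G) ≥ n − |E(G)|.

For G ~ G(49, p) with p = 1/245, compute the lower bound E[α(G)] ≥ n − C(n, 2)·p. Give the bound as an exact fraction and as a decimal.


E[|E(G)|] = C(49, 2)·p = 1176 · (1/245) = 24/5.
E[α(G)] ≥ n − E[|E(G)|] = 49 − 24/5 = 221/5.
Numerically: ≈ 44.200.
(This is only a lower bound; the true E[α(G)] may be larger.)

E[α(G)] ≥ 221/5 ≈ 44.200.


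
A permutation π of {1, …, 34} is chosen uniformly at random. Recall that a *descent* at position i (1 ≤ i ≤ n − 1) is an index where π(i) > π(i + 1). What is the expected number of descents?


Write X = Σ X_I over i = 1, …, 33, with X_I the indicator of one descent.
There are 33 indicators.
For each fixed i, the pair (π(i), π(i+1)) is a uniformly random ordered pair of distinct values from {1, …, 34}; by symmetry P[π(i) > π(i+1)] = 1/2.
By linearity: E[X] = 33 · (1/2) = (34 − 1) · (1/2) = 33/2 ≈ 16.500.

E[X] = 33/2 = 16.500.


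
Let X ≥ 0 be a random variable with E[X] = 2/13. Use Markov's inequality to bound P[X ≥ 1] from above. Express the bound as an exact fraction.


μ = E[X] = 2/13, a = 1.
Markov: P[X ≥ 1] ≤ μ/a = (2/13)/1 = 2/13.
Numerically: ≈ 0.15385.
(Since a = 1 > μ = 0.15385, the bound 2/13 is < 1 and informative.)

P[X ≥ 1] ≤ 2/13 ≈ 0.15385.


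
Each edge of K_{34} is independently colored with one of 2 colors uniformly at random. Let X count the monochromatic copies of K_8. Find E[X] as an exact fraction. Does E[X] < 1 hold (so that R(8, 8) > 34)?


E[X] = C(34, 8) · 2^{1 − 28} = 18156204 · 2^{−27} = 18156204/134217728.
As a reduced fraction: E[X] = 4539051/33554432 ≈ 0.1353.
Is E[X] < 1? YES.
Since E[X] < 1, there exists a 2-coloring of K_{34} with no monochromatic K_8; hence R(8, 8) > 34.

E[X] = 4539051/33554432 ≈ 0.1353; E[X] < 1, so R(8, 8) > 34.


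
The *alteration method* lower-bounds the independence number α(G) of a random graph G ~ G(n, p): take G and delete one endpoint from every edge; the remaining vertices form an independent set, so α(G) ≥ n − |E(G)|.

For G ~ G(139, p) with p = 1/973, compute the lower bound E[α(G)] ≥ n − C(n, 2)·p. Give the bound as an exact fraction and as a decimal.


E[|E(G)|] = C(139, 2)·p = 9591 · (1/973) = 69/7.
E[α(G)] ≥ n − E[|E(G)|] = 139 − 69/7 = 904/7.
Numerically: ≈ 129.1429.
(This is only a lower bound; the true E[α(G)] may be larger.)

E[α(G)] ≥ 904/7 ≈ 129.1429.


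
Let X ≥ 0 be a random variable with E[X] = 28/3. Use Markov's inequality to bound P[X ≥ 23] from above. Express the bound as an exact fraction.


μ = E[X] = 28/3, a = 23.
Markov: P[X ≥ 23] ≤ μ/a = (28/3)/23 = 28/69.
Numerically: ≈ 0.4058.
(Since a = 23 > μ = 9.3333, the bound 28/69 is < 1 and informative.)

P[X ≥ 23] ≤ 28/69 ≈ 0.4058.


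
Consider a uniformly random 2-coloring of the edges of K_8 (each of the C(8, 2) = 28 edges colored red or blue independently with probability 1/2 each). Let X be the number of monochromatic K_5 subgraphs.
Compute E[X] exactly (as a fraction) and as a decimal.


Let X = Σ_S X_S over the C(8, 5) = 56 subsets S of size 5, where X_S = 1 if the K_5 on S is monochromatic.
For a fixed S, the K_5 on S has C(5, 2) = 10 edges. P[all 10 edges red] = (1/2)^10, and likewise for blue, so P[monochromatic] = 2·(1/2)^10 = 2^{1 − 10} = 1/512.
By linearity of expectation: E[X] = C(8, 5) · 2^{1 − 10} = 56 · 1/512 = 7/64.
Numerically: E[X] ≈ 0.109.

E[X] = C(8,5)·2^(1−C(5,2)) = 7/64 ≈ 0.109.


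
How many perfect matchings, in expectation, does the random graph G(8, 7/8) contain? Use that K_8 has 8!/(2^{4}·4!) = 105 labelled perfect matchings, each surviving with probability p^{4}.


K_8 has 8!/(2^{4}·4!) = 105 labelled perfect matchings.
For each such perfect matching H, let X_H = 1 if all 4 edges of H are present in G. Then P[X_H = 1] = p^{4} = (7/8)^{4} = 2401/4096.
Summing the indicators: E[X] = Σ_H E[X_H] = 105 · p^{4} = 105 · 2401/4096 = 252105/4096.
Numerically: E[X] ≈ 61.55.

E[X] = 105 · (7/8)^{4} = 252105/4096 ≈ 61.55.


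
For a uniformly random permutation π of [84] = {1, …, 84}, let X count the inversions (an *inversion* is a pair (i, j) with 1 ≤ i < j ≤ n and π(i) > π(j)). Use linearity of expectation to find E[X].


Write X = Σ X_I over the C(84, 2) = 3486 pairs i < j, with X_I the indicator of one inversion.
There are 3486 indicators.
For each fixed pair i < j, the values π(i) and π(j) are two distinct elements of {1, …, 84} in uniformly random order; by symmetry P[π(i) > π(j)] = 1/2.
By linearity: E[X] = 3486 · (1/2) = C(84, 2) · (1/2) = 3486/2 = 1743 ≈ 1743.00000.

E[X] = 1743 = 1743.00000.


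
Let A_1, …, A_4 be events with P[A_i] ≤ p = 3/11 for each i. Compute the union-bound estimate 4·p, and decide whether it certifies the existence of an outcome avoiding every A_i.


Union bound: P[∪_{i=1}^{4} A_i] ≤ Σ_i P[A_i] ≤ 4·p = 4·(3/11) = 12/11.
Numerically: 12/11 ≈ 1.0909.
Is 12/11 < 1? NO.
Since the bound 12/11 is ≥ 1, the union bound is uninformative here; it does NOT by itself certify existence.

4·p = 12/11 ≈ 1.0909; existence NOT certified by the union bound.


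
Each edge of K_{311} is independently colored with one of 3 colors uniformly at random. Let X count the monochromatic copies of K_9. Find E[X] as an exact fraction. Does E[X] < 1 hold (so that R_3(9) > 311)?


E[X] = C(311, 9) · 3^{1 − 36} = 66733530156060130 · 3^{−35} = 66733530156060130/50031545098999707.
As a reduced fraction: E[X] = 66733530156060130/50031545098999707 ≈ 1.3338291.
Is E[X] < 1? NO.
Since E[X] ≥ 1, the first-moment bound is inconclusive at n = 311; it does NOT by itself certify R_3(9) > 311.

E[X] = 66733530156060130/50031545098999707 ≈ 1.3338291; E[X] ≥ 1; first-moment method inconclusive here.


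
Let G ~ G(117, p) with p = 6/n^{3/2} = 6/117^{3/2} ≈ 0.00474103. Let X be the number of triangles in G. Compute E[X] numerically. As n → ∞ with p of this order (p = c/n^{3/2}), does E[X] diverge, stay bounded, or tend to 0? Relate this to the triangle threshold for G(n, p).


Number of potential triangles: C(117, 3) = 260130.
Each occurs with probability p³ ≈ (0.00474103)³ ≈ 1.06565683e-07.
By linearity: E[X] = C(117, 3)·p³ ≈ 260130 · 1.06565683e-07 ≈ 0.027721.
Since α = 3/2 > 1, p = c/n^{3/2} = o(1/n) is below the triangle threshold p ~ 1/n. Asymptotically E[X] ~ (c³/6)·n^{3(1−α)} = (6³/6)·n^{-1.5} → 0, so by Markov's inequality G has no triangles w.h.p.

E[X] ≈ 0.027721; in regime p = Θ(1/n^{3/2}) E[X] tends to 0 (below the triangle threshold p ~ 1/n).


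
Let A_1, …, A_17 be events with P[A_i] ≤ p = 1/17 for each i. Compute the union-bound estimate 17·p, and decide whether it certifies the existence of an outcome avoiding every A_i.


Union bound: P[∪_{i=1}^{17} A_i] ≤ Σ_i P[A_i] ≤ 17·p = 17·(1/17) = 1.
Numerically: 1 ≈ 1.000.
Is 1 < 1? NO.
Since the bound 1 is ≥ 1, the union bound is uninformative here; it does NOT by itself certify existence.

17·p = 1 ≈ 1.000; existence NOT certified by the union bound.


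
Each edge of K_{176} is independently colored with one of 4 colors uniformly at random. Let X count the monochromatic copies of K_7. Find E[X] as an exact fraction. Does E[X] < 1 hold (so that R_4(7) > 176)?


E[X] = C(176, 7) · 4^{1 − 21} = 919790691600 · 4^{−20} = 919790691600/1099511627776.
As a reduced fraction: E[X] = 57486918225/68719476736 ≈ 0.837.
Is E[X] < 1? YES.
Since E[X] < 1, there exists a 4-coloring of K_{176} with no monochromatic K_7; hence R_4(7) > 176.

E[X] = 57486918225/68719476736 ≈ 0.837; E[X] < 1, so R_4(7) > 176.


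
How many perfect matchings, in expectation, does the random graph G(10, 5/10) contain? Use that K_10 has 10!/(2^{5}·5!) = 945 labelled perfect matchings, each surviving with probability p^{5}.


K_10 has 10!/(2^{5}·5!) = 945 labelled perfect matchings.
For each such perfect matching H, let X_H = 1 if all 5 edges of H are present in G. Then P[X_H = 1] = p^{5} = (1/2)^{5} = 1/32.
Summing the indicators: E[X] = Σ_H E[X_H] = 945 · p^{5} = 945 · 1/32 = 945/32.
Numerically: E[X] ≈ 29.531.

E[X] = 945 · (1/2)^{5} = 945/32 ≈ 29.531.


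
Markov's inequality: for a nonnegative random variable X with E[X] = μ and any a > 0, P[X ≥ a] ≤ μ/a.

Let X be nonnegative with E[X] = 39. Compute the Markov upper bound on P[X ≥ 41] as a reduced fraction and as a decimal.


μ = E[X] = 39, a = 41.
Markov: P[X ≥ 41] ≤ μ/a = (39)/41 = 39/41.
Numerically: ≈ 0.951220.
(Since a = 41 > μ = 39.000000, the bound 39/41 is < 1 and informative.)

P[X ≥ 41] ≤ 39/41 ≈ 0.951220.


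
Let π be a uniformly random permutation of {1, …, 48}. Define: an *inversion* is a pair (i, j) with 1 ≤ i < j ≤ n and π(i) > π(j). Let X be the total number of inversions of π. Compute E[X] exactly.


Write X = Σ X_I over the C(48, 2) = 1128 pairs i < j, with X_I the indicator of one inversion.
There are 1128 indicators.
For each fixed pair i < j, the values π(i) and π(j) are two distinct elements of {1, …, 48} in uniformly random order; by symmetry P[π(i) > π(j)] = 1/2.
By linearity: E[X] = 1128 · (1/2) = C(48, 2) · (1/2) = 1128/2 = 564 ≈ 564.00000.

E[X] = 564 = 564.00000.


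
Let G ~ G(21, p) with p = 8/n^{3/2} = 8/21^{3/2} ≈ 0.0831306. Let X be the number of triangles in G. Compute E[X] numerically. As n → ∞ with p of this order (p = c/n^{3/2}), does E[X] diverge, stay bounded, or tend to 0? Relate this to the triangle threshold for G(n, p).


Number of potential triangles: C(21, 3) = 1330.
Each occurs with probability p³ ≈ (0.0831306)³ ≈ 5.74490875e-04.
By linearity: E[X] = C(21, 3)·p³ ≈ 1330 · 5.74490875e-04 ≈ 0.764073.
Since α = 3/2 > 1, p = c/n^{3/2} = o(1/n) is below the triangle threshold p ~ 1/n. Asymptotically E[X] ~ (c³/6)·n^{3(1−α)} = (8³/6)·n^{-1.5} → 0, so by Markov's inequality G has no triangles w.h.p.

E[X] ≈ 0.764073; in regime p = Θ(1/n^{3/2}) E[X] tends to 0 (below the triangle threshold p ~ 1/n).


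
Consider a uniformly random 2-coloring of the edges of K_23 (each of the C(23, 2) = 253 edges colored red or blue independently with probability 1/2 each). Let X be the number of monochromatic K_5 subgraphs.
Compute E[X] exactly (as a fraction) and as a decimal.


Let X = Σ_S X_S over the C(23, 5) = 33649 subsets S of size 5, where X_S = 1 if the K_5 on S is monochromatic.
For a fixed S, the K_5 on S has C(5, 2) = 10 edges. P[all 10 edges red] = (1/2)^10, and likewise for blue, so P[monochromatic] = 2·(1/2)^10 = 2^{1 − 10} = 1/512.
By linearity of expectation: E[X] = C(23, 5) · 2^{1 − 10} = 33649 · 1/512 = 33649/512.
Numerically: E[X] ≈ 65.72070.

E[X] = C(23,5)·2^(1−C(5,2)) = 33649/512 ≈ 65.72070.


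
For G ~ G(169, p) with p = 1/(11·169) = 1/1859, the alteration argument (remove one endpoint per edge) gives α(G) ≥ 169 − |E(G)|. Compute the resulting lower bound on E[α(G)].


E[|E(G)|] = C(169, 2)·p = 14196 · (1/1859) = 84/11.
E[α(G)] ≥ n − E[|E(G)|] = 169 − 84/11 = 1775/11.
Numerically: ≈ 161.36364.
(This is only a lower bound; the true E[α(G)] may be larger.)

E[α(G)] ≥ 1775/11 ≈ 161.36364.


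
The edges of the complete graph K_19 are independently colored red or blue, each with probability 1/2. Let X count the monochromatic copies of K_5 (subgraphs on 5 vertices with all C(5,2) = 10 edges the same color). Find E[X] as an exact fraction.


Let X = Σ_S X_S over the C(19, 5) = 11628 subsets S of size 5, where X_S = 1 if the K_5 on S is monochromatic.
For a fixed S, the K_5 on S has C(5, 2) = 10 edges. P[all 10 edges red] = (1/2)^10, and likewise for blue, so P[monochromatic] = 2·(1/2)^10 = 2^{1 − 10} = 1/512.
Summing: E[X] = C(19, 5) · 2^{1 − 10} = 11628 · 1/512 = 2907/128.
Numerically: E[X] ≈ 22.71094.

E[X] = C(19,5)·2^(1−C(5,2)) = 2907/128 ≈ 22.71094.


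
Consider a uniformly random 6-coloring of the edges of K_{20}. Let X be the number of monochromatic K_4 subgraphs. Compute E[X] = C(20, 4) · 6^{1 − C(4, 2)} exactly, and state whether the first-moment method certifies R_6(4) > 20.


E[X] = C(20, 4) · 6^{1 − 6} = 4845 · 6^{−5} = 4845/7776.
As a reduced fraction: E[X] = 1615/2592 ≈ 0.62307.
Is E[X] < 1? YES.
Since E[X] < 1, there exists a 6-coloring of K_{20} with no monochromatic K_4; hence R_6(4) > 20.

E[X] = 1615/2592 ≈ 0.62307; E[X] < 1, so R_6(4) > 20.


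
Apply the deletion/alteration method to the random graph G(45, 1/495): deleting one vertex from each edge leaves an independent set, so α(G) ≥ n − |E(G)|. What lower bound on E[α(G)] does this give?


E[|E(G)|] = C(45, 2)·p = 990 · (1/495) = 2.
E[α(G)] ≥ n − E[|E(G)|] = 45 − 2 = 43.
Numerically: ≈ 43.000000.
(This is only a lower bound; the true E[α(G)] may be larger.)

E[α(G)] ≥ 43 ≈ 43.000000.


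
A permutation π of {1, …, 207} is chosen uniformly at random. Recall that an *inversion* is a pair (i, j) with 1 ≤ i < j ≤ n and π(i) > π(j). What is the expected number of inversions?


Write X = Σ X_I over the C(207, 2) = 21321 pairs i < j, with X_I the indicator of one inversion.
There are 21321 indicators.
For each fixed pair i < j, the values π(i) and π(j) are two distinct elements of {1, …, 207} in uniformly random order; by symmetry P[π(i) > π(j)] = 1/2.
By linearity: E[X] = 21321 · (1/2) = C(207, 2) · (1/2) = 21321/2 = 21321/2 ≈ 10660.500.

E[X] = 21321/2 = 10660.500.


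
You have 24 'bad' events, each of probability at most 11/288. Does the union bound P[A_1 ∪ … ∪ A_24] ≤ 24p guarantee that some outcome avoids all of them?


Union bound: P[∪_{i=1}^{24} A_i] ≤ Σ_i P[A_i] ≤ 24·p = 24·(11/288) = 11/12.
Numerically: 11/12 ≈ 0.9166667.
Is 11/12 < 1? YES.
Since P[∪ A_i] ≤ 11/12 < 1, the complement has P[∩ A_i^c] ≥ 1 − 11/12 = 1/12 > 0, so some outcome avoids every A_i.

24·p = 11/12 ≈ 0.9166667; existence CERTIFIED by the union bound.


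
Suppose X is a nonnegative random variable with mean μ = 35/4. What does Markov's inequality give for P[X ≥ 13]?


μ = E[X] = 35/4, a = 13.
Markov: P[X ≥ 13] ≤ μ/a = (35/4)/13 = 35/52.
Numerically: ≈ 0.67308.
(Since a = 13 > μ = 8.75000, the bound 35/52 is < 1 and informative.)

P[X ≥ 13] ≤ 35/52 ≈ 0.67308.


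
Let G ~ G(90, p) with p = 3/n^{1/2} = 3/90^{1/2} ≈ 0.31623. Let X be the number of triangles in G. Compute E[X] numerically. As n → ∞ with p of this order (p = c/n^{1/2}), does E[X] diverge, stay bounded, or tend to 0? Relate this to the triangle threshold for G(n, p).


Number of potential triangles: C(90, 3) = 117480.
Each occurs with probability p³ ≈ (0.31623)³ ≈ 3.1622777e-02.
By linearity: E[X] = C(90, 3)·p³ ≈ 117480 · 3.1622777e-02 ≈ 3715.04380.
Since α = 1/2 < 1, p = c/n^{1/2} ≫ 1/n is above the triangle threshold p ~ 1/n. Asymptotically E[X] ~ (c³/6)·n^{3(1−α)} = (3³/6)·n^{1.5} → ∞; triangles are abundant w.h.p.

E[X] ≈ 3715.04380; in regime p = Θ(1/n^{1/2}) E[X] diverges (above the triangle threshold p ~ 1/n).


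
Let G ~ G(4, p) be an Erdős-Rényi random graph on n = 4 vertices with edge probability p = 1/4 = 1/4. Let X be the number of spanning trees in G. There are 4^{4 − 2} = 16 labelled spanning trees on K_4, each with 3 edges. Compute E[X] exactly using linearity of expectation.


K_4 has 4^{4 − 2} = 16 labelled spanning trees.
For each such spanning tree H, let X_H = 1 if all 3 edges of H are present in G. Then P[X_H = 1] = p^{3} = (1/4)^{3} = 1/64.
By linearity: E[X] = Σ_H E[X_H] = 16 · p^{3} = 16 · 1/64 = 1/4.
Numerically: E[X] ≈ 0.25.

E[X] = 16 · (1/4)^{3} = 1/4 ≈ 0.25.


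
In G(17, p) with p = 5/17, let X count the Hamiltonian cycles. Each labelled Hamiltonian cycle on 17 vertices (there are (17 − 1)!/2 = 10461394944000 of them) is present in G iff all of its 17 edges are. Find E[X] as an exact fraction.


K_17 has (17 − 1)!/2 = 10461394944000 labelled Hamiltonian cycles.
For each such Hamiltonian cycle H, let X_H = 1 if all 17 edges of H are present in G. Then P[X_H = 1] = p^{17} = (5/17)^{17} = 762939453125/827240261886336764177.
By linearity: E[X] = Σ_H E[X_H] = 10461394944000 · p^{17} = 10461394944000 · 762939453125/827240261886336764177 = 7981410937500000000000000/827240261886336764177.
Numerically: E[X] ≈ 9648.2.

E[X] = 10461394944000 · (5/17)^{17} = 7981410937500000000000000/827240261886336764177 ≈ 9648.2.


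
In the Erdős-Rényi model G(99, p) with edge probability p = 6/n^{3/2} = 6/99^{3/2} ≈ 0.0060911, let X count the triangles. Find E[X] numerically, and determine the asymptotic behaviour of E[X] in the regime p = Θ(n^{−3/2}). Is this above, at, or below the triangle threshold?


Number of potential triangles: C(99, 3) = 156849.
Each occurs with probability p³ ≈ (0.0060911)³ ≈ 2.2599320e-07.
By linearity: E[X] = C(99, 3)·p³ ≈ 156849 · 2.2599320e-07 ≈ 0.03545.
Since α = 3/2 > 1, p = c/n^{3/2} = o(1/n) is below the triangle threshold p ~ 1/n. Asymptotically E[X] ~ (c³/6)·n^{3(1−α)} = (6³/6)·n^{-1.5} → 0, so by Markov's inequality G has no triangles w.h.p.

E[X] ≈ 0.03545; in regime p = Θ(1/n^{3/2}) E[X] tends to 0 (below the triangle threshold p ~ 1/n).


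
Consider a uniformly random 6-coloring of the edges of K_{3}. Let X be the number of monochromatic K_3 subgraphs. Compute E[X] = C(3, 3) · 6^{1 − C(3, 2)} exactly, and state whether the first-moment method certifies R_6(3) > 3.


E[X] = C(3, 3) · 6^{1 − 3} = 1 · 6^{−2} = 1/36.
As a reduced fraction: E[X] = 1/36 ≈ 0.0277778.
Is E[X] < 1? YES.
Since E[X] < 1, there exists a 6-coloring of K_{3} with no monochromatic K_3; hence R_6(3) > 3.

E[X] = 1/36 ≈ 0.0277778; E[X] < 1, so R_6(3) > 3.


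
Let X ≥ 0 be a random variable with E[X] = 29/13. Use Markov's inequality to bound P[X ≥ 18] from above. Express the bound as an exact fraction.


μ = E[X] = 29/13, a = 18.
Markov: P[X ≥ 18] ≤ μ/a = (29/13)/18 = 29/234.
Numerically: ≈ 0.123932.
(Since a = 18 > μ = 2.230769, the bound 29/234 is < 1 and informative.)

P[X ≥ 18] ≤ 29/234 ≈ 0.123932.


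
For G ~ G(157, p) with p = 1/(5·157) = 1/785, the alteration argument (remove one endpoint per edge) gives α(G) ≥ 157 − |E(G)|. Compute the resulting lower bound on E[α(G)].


E[|E(G)|] = C(157, 2)·p = 12246 · (1/785) = 78/5.
E[α(G)] ≥ n − E[|E(G)|] = 157 − 78/5 = 707/5.
Numerically: ≈ 141.400.
(This is only a lower bound; the true E[α(G)] may be larger.)

E[α(G)] ≥ 707/5 ≈ 141.400.


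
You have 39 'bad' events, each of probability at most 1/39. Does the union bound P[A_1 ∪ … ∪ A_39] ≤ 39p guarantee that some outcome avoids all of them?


Union bound: P[∪_{i=1}^{39} A_i] ≤ Σ_i P[A_i] ≤ 39·p = 39·(1/39) = 1.
Numerically: 1 ≈ 1.000000.
Is 1 < 1? NO.
Since the bound 1 is ≥ 1, the union bound is uninformative here; it does NOT by itself certify existence.

39·p = 1 ≈ 1.000000; existence NOT certified by the union bound.


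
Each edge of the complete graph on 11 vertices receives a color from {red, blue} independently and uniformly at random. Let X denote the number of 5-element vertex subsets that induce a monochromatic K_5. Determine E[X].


Let X = Σ_S X_S over the C(11, 5) = 462 subsets S of size 5, where X_S = 1 if the K_5 on S is monochromatic.
For a fixed S, the K_5 on S has C(5, 2) = 10 edges. P[all 10 edges red] = (1/2)^10, and likewise for blue, so P[monochromatic] = 2·(1/2)^10 = 2^{1 − 10} = 1/512.
By linearity: E[X] = C(11, 5) · 2^{1 − 10} = 462 · 1/512 = 231/256.
Numerically: E[X] ≈ 0.90234.

E[X] = C(11,5)·2^(1−C(5,2)) = 231/256 ≈ 0.90234.


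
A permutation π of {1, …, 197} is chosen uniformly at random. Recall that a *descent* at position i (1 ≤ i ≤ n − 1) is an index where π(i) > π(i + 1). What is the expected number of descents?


Write X = Σ X_I over i = 1, …, 196, with X_I the indicator of one descent.
There are 196 indicators.
For each fixed i, the pair (π(i), π(i+1)) is a uniformly random ordered pair of distinct values from {1, …, 197}; by symmetry P[π(i) > π(i+1)] = 1/2.
By linearity: E[X] = 196 · (1/2) = (197 − 1) · (1/2) = 98 ≈ 98.000.

E[X] = 98 = 98.000.


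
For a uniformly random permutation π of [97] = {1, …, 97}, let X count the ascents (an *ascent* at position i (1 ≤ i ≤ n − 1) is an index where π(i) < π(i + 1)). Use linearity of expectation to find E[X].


Write X = Σ X_I over i = 1, …, 96, with X_I the indicator of one ascent.
There are 96 indicators.
For each fixed i, the pair (π(i), π(i+1)) is a uniformly random ordered pair of distinct values from {1, …, 97}; by symmetry P[π(i) < π(i+1)] = 1/2.
By linearity: E[X] = 96 · (1/2) = (97 − 1) · (1/2) = 48 ≈ 48.000.

E[X] = 48 = 48.000.


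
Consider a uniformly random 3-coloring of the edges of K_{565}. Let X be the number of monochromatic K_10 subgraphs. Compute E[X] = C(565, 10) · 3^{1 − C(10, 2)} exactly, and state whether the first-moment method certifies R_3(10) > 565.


E[X] = C(565, 10) · 3^{1 − 45} = 843210704398024361828 · 3^{−44} = 843210704398024361828/984770902183611232881.
As a reduced fraction: E[X] = 843210704398024361828/984770902183611232881 ≈ 0.8562506.
Is E[X] < 1? YES.
Since E[X] < 1, there exists a 3-coloring of K_{565} with no monochromatic K_10; hence R_3(10) > 565.

E[X] = 843210704398024361828/984770902183611232881 ≈ 0.8562506; E[X] < 1, so R_3(10) > 565.


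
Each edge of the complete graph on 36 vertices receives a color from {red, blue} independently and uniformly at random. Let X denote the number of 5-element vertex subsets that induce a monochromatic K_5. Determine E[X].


Let X = Σ_S X_S over the C(36, 5) = 376992 subsets S of size 5, where X_S = 1 if the K_5 on S is monochromatic.
For a fixed S, the K_5 on S has C(5, 2) = 10 edges. P[all 10 edges red] = (1/2)^10, and likewise for blue, so P[monochromatic] = 2·(1/2)^10 = 2^{1 − 10} = 1/512.
Summing: E[X] = C(36, 5) · 2^{1 − 10} = 376992 · 1/512 = 11781/16.
Numerically: E[X] ≈ 736.312.

E[X] = C(36,5)·2^(1−C(5,2)) = 11781/16 ≈ 736.312.


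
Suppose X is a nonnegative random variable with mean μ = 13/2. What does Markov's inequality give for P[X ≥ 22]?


μ = E[X] = 13/2, a = 22.
Markov: P[X ≥ 22] ≤ μ/a = (13/2)/22 = 13/44.
Numerically: ≈ 0.295455.
(Since a = 22 > μ = 6.500000, the bound 13/44 is < 1 and informative.)

P[X ≥ 22] ≤ 13/44 ≈ 0.295455.


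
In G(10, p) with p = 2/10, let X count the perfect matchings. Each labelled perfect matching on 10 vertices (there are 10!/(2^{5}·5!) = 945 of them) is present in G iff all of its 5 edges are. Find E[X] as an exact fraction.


K_10 has 10!/(2^{5}·5!) = 945 labelled perfect matchings.
For each such perfect matching H, let X_H = 1 if all 5 edges of H are present in G. Then P[X_H = 1] = p^{5} = (1/5)^{5} = 1/3125.
Summing the indicators: E[X] = Σ_H E[X_H] = 945 · p^{5} = 945 · 1/3125 = 189/625.
Numerically: E[X] ≈ 0.302.

E[X] = 945 · (1/5)^{5} = 189/625 ≈ 0.302.


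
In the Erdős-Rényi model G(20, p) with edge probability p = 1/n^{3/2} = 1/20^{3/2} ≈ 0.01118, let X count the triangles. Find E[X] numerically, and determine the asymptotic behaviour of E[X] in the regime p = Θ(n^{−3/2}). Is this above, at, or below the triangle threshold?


Number of potential triangles: C(20, 3) = 1140.
Each occurs with probability p³ ≈ (0.01118)³ ≈ 1.3975425e-06.
By linearity: E[X] = C(20, 3)·p³ ≈ 1140 · 1.3975425e-06 ≈ 0.00159.
Since α = 3/2 > 1, p = c/n^{3/2} = o(1/n) is below the triangle threshold p ~ 1/n. Asymptotically E[X] ~ (c³/6)·n^{3(1−α)} = (1³/6)·n^{-1.5} → 0, so by Markov's inequality G has no triangles w.h.p.

E[X] ≈ 0.00159; in regime p = Θ(1/n^{3/2}) E[X] tends to 0 (below the triangle threshold p ~ 1/n).


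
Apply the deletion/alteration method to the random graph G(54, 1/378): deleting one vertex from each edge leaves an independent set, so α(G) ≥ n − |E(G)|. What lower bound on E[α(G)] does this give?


E[|E(G)|] = C(54, 2)·p = 1431 · (1/378) = 53/14.
E[α(G)] ≥ n − E[|E(G)|] = 54 − 53/14 = 703/14.
Numerically: ≈ 50.2143.
(This is only a lower bound; the true E[α(G)] may be larger.)

E[α(G)] ≥ 703/14 ≈ 50.2143.
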